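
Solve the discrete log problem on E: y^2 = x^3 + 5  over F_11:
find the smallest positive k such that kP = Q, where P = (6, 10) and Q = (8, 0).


Enumerate multiples of P until we hit Q = (8, 0):
  1P = (6, 10)
  2P = (0, 7)
  3P = (8, 0)
Match found at i = 3.

k = 3


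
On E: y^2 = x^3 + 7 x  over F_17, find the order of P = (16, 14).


Compute successive multiples of P until we hit O:
  1P = (16, 14)
  2P = (1, 12)
  3P = (1, 5)
  4P = (16, 3)
  5P = O

ord(P) = 5


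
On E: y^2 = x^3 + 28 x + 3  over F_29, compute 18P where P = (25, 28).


k = 18 = 10010_2 (binary, LSB first: 01001)
Double-and-add from P = (25, 28):
  bit 0 = 0: acc unchanged = O
  bit 1 = 1: acc = O + (2, 26) = (2, 26)
  bit 2 = 0: acc unchanged = (2, 26)
  bit 3 = 0: acc unchanged = (2, 26)
  bit 4 = 1: acc = (2, 26) + (4, 11) = (14, 6)

18P = (14, 6)


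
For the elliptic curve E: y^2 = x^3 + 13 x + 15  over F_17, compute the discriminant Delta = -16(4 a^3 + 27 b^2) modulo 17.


4 a^3 + 27 b^2 = 4*13^3 + 27*15^2 = 8788 + 6075 = 14863
Delta = -16 * (14863) = -237808
Delta mod 17 = 5

Delta = 5 (mod 17)


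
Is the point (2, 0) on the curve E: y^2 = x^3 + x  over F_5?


Check whether y^2 = x^3 + 1 x + 0 (mod 5) for (x, y) = (2, 0).
LHS: y^2 = 0^2 mod 5 = 0
RHS: x^3 + 1 x + 0 = 2^3 + 1*2 + 0 mod 5 = 0
LHS = RHS

Yes, on the curve


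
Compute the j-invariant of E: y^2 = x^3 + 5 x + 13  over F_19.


Delta = -16(4 a^3 + 27 b^2) mod 19 = 8
-1728 * (4 a)^3 = -1728 * (4*5)^3 mod 19 = 1
j = 1 * 8^(-1) mod 19 = 12

j = 12 (mod 19)


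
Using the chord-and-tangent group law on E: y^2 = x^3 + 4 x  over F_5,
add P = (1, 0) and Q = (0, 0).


P != Q, so use the chord formula.
s = (y2 - y1) / (x2 - x1) = (0) / (4) mod 5 = 0
x3 = s^2 - x1 - x2 mod 5 = 0^2 - 1 - 0 = 4
y3 = s (x1 - x3) - y1 mod 5 = 0 * (1 - 4) - 0 = 0

P + Q = (4, 0)


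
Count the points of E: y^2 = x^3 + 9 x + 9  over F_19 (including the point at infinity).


For each x in F_19, count y with y^2 = x^3 + 9 x + 9 mod 19:
  x = 0: RHS = 9, y in [3, 16]  -> 2 point(s)
  x = 1: RHS = 0, y in [0]  -> 1 point(s)
  x = 2: RHS = 16, y in [4, 15]  -> 2 point(s)
  x = 3: RHS = 6, y in [5, 14]  -> 2 point(s)
  x = 7: RHS = 16, y in [4, 15]  -> 2 point(s)
  x = 8: RHS = 4, y in [2, 17]  -> 2 point(s)
  x = 10: RHS = 16, y in [4, 15]  -> 2 point(s)
  x = 13: RHS = 5, y in [9, 10]  -> 2 point(s)
  x = 15: RHS = 4, y in [2, 17]  -> 2 point(s)
Affine points: 17. Add the point at infinity: total = 18.

#E(F_19) = 18


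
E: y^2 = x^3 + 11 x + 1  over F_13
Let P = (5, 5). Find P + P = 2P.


Doubling: s = (3 x1^2 + a) / (2 y1)
s = (3*5^2 + 11) / (2*5) mod 13 = 6
x3 = s^2 - 2 x1 mod 13 = 6^2 - 2*5 = 0
y3 = s (x1 - x3) - y1 mod 13 = 6 * (5 - 0) - 5 = 12

2P = (0, 12)


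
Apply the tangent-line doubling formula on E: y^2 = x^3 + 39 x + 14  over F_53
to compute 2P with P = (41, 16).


Doubling: s = (3 x1^2 + a) / (2 y1)
s = (3*41^2 + 39) / (2*16) mod 53 = 23
x3 = s^2 - 2 x1 mod 53 = 23^2 - 2*41 = 23
y3 = s (x1 - x3) - y1 mod 53 = 23 * (41 - 23) - 16 = 27

2P = (23, 27)


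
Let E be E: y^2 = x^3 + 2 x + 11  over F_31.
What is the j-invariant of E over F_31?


Delta = -16(4 a^3 + 27 b^2) mod 31 = 9
-1728 * (4 a)^3 = -1728 * (4*2)^3 mod 31 = 4
j = 4 * 9^(-1) mod 31 = 28

j = 28 (mod 31)


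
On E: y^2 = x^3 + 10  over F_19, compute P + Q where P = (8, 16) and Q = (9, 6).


P != Q, so use the chord formula.
s = (y2 - y1) / (x2 - x1) = (9) / (1) mod 19 = 9
x3 = s^2 - x1 - x2 mod 19 = 9^2 - 8 - 9 = 7
y3 = s (x1 - x3) - y1 mod 19 = 9 * (8 - 7) - 16 = 12

P + Q = (7, 12)


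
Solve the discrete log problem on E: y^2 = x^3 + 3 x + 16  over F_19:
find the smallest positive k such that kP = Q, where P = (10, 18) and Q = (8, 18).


Enumerate multiples of P until we hit Q = (8, 18):
  1P = (10, 18)
  2P = (4, 4)
  3P = (2, 7)
  4P = (8, 18)
Match found at i = 4.

k = 4


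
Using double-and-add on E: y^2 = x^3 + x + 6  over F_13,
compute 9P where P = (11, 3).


k = 9 = 1001_2 (binary, LSB first: 1001)
Double-and-add from P = (11, 3):
  bit 0 = 1: acc = O + (11, 3) = (11, 3)
  bit 1 = 0: acc unchanged = (11, 3)
  bit 2 = 0: acc unchanged = (11, 3)
  bit 3 = 1: acc = (11, 3) + (9, 9) = (2, 9)

9P = (2, 9)


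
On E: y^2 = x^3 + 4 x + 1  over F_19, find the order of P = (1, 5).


Compute successive multiples of P until we hit O:
  1P = (1, 5)
  2P = (4, 10)
  3P = (2, 6)
  4P = (17, 17)
  5P = (17, 2)
  6P = (2, 13)
  7P = (4, 9)
  8P = (1, 14)
  ... (continuing to 9P)
  9P = O

ord(P) = 9


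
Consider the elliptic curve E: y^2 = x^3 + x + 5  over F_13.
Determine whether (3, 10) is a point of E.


Check whether y^2 = x^3 + 1 x + 5 (mod 13) for (x, y) = (3, 10).
LHS: y^2 = 10^2 mod 13 = 9
RHS: x^3 + 1 x + 5 = 3^3 + 1*3 + 5 mod 13 = 9
LHS = RHS

Yes, on the curve


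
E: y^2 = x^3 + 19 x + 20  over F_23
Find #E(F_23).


For each x in F_23, count y with y^2 = x^3 + 19 x + 20 mod 23:
  x = 3: RHS = 12, y in [9, 14]  -> 2 point(s)
  x = 7: RHS = 13, y in [6, 17]  -> 2 point(s)
  x = 9: RHS = 0, y in [0]  -> 1 point(s)
  x = 13: RHS = 3, y in [7, 16]  -> 2 point(s)
  x = 15: RHS = 0, y in [0]  -> 1 point(s)
  x = 16: RHS = 4, y in [2, 21]  -> 2 point(s)
  x = 17: RHS = 12, y in [9, 14]  -> 2 point(s)
  x = 19: RHS = 18, y in [8, 15]  -> 2 point(s)
  x = 22: RHS = 0, y in [0]  -> 1 point(s)
Affine points: 15. Add the point at infinity: total = 16.

#E(F_23) = 16


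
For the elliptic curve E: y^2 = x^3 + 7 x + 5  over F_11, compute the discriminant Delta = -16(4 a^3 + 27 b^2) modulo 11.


4 a^3 + 27 b^2 = 4*7^3 + 27*5^2 = 1372 + 675 = 2047
Delta = -16 * (2047) = -32752
Delta mod 11 = 6

Delta = 6 (mod 11)


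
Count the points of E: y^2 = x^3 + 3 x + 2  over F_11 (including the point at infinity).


For each x in F_11, count y with y^2 = x^3 + 3 x + 2 mod 11:
  x = 2: RHS = 5, y in [4, 7]  -> 2 point(s)
  x = 3: RHS = 5, y in [4, 7]  -> 2 point(s)
  x = 4: RHS = 1, y in [1, 10]  -> 2 point(s)
  x = 6: RHS = 5, y in [4, 7]  -> 2 point(s)
  x = 7: RHS = 3, y in [5, 6]  -> 2 point(s)
  x = 10: RHS = 9, y in [3, 8]  -> 2 point(s)
Affine points: 12. Add the point at infinity: total = 13.

#E(F_11) = 13


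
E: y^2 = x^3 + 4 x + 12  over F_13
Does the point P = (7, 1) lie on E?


Check whether y^2 = x^3 + 4 x + 12 (mod 13) for (x, y) = (7, 1).
LHS: y^2 = 1^2 mod 13 = 1
RHS: x^3 + 4 x + 12 = 7^3 + 4*7 + 12 mod 13 = 6
LHS != RHS

No, not on the curve


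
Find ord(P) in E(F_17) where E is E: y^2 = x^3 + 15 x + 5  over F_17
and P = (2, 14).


Compute successive multiples of P until we hit O:
  1P = (2, 14)
  2P = (12, 14)
  3P = (3, 3)
  4P = (14, 16)
  5P = (10, 13)
  6P = (9, 6)
  7P = (8, 5)
  8P = (5, 16)
  ... (continuing to 22P)
  22P = O

ord(P) = 22


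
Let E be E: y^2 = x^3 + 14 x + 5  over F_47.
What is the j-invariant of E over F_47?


Delta = -16(4 a^3 + 27 b^2) mod 47 = 33
-1728 * (4 a)^3 = -1728 * (4*14)^3 mod 47 = 29
j = 29 * 33^(-1) mod 47 = 8

j = 8 (mod 47)


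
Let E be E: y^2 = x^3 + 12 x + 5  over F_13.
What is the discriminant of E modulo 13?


4 a^3 + 27 b^2 = 4*12^3 + 27*5^2 = 6912 + 675 = 7587
Delta = -16 * (7587) = -121392
Delta mod 13 = 2

Delta = 2 (mod 13)


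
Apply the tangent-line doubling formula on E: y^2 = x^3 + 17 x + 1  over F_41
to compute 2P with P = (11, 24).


Doubling: s = (3 x1^2 + a) / (2 y1)
s = (3*11^2 + 17) / (2*24) mod 41 = 25
x3 = s^2 - 2 x1 mod 41 = 25^2 - 2*11 = 29
y3 = s (x1 - x3) - y1 mod 41 = 25 * (11 - 29) - 24 = 18

2P = (29, 18)


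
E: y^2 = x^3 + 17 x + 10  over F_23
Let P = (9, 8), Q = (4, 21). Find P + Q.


P != Q, so use the chord formula.
s = (y2 - y1) / (x2 - x1) = (13) / (18) mod 23 = 2
x3 = s^2 - x1 - x2 mod 23 = 2^2 - 9 - 4 = 14
y3 = s (x1 - x3) - y1 mod 23 = 2 * (9 - 14) - 8 = 5

P + Q = (14, 5)


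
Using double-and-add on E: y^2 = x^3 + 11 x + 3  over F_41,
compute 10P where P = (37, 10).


k = 10 = 1010_2 (binary, LSB first: 0101)
Double-and-add from P = (37, 10):
  bit 0 = 0: acc unchanged = O
  bit 1 = 1: acc = O + (33, 10) = (33, 10)
  bit 2 = 0: acc unchanged = (33, 10)
  bit 3 = 1: acc = (33, 10) + (23, 0) = (27, 37)

10P = (27, 37)


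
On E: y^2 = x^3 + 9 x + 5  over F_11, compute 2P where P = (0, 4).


Doubling: s = (3 x1^2 + a) / (2 y1)
s = (3*0^2 + 9) / (2*4) mod 11 = 8
x3 = s^2 - 2 x1 mod 11 = 8^2 - 2*0 = 9
y3 = s (x1 - x3) - y1 mod 11 = 8 * (0 - 9) - 4 = 1

2P = (9, 1)


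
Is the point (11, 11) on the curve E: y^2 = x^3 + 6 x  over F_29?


Check whether y^2 = x^3 + 6 x + 0 (mod 29) for (x, y) = (11, 11).
LHS: y^2 = 11^2 mod 29 = 5
RHS: x^3 + 6 x + 0 = 11^3 + 6*11 + 0 mod 29 = 5
LHS = RHS

Yes, on the curve


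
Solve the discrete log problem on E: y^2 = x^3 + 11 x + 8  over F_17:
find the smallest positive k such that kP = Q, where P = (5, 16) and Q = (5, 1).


Enumerate multiples of P until we hit Q = (5, 1):
  1P = (5, 16)
  2P = (3, 0)
  3P = (5, 1)
Match found at i = 3.

k = 3


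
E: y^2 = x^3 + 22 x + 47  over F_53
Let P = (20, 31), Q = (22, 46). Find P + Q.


P != Q, so use the chord formula.
s = (y2 - y1) / (x2 - x1) = (15) / (2) mod 53 = 34
x3 = s^2 - x1 - x2 mod 53 = 34^2 - 20 - 22 = 1
y3 = s (x1 - x3) - y1 mod 53 = 34 * (20 - 1) - 31 = 32

P + Q = (1, 32)


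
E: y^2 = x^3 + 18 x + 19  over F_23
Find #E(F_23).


For each x in F_23, count y with y^2 = x^3 + 18 x + 19 mod 23:
  x = 3: RHS = 8, y in [10, 13]  -> 2 point(s)
  x = 5: RHS = 4, y in [2, 21]  -> 2 point(s)
  x = 8: RHS = 8, y in [10, 13]  -> 2 point(s)
  x = 9: RHS = 13, y in [6, 17]  -> 2 point(s)
  x = 10: RHS = 3, y in [7, 16]  -> 2 point(s)
  x = 12: RHS = 8, y in [10, 13]  -> 2 point(s)
  x = 13: RHS = 12, y in [9, 14]  -> 2 point(s)
  x = 14: RHS = 2, y in [5, 18]  -> 2 point(s)
  x = 22: RHS = 0, y in [0]  -> 1 point(s)
Affine points: 17. Add the point at infinity: total = 18.

#E(F_23) = 18


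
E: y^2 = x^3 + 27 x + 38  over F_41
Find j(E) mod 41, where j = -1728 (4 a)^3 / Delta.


Delta = -16(4 a^3 + 27 b^2) mod 41 = 20
-1728 * (4 a)^3 = -1728 * (4*27)^3 mod 41 = 37
j = 37 * 20^(-1) mod 41 = 8

j = 8 (mod 41)


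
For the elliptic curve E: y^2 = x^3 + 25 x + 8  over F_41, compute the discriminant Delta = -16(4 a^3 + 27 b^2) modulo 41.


4 a^3 + 27 b^2 = 4*25^3 + 27*8^2 = 62500 + 1728 = 64228
Delta = -16 * (64228) = -1027648
Delta mod 41 = 17

Delta = 17 (mod 41)


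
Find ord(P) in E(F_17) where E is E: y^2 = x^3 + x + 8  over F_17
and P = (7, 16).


Compute successive multiples of P until we hit O:
  1P = (7, 16)
  2P = (5, 6)
  3P = (13, 5)
  4P = (15, 10)
  5P = (3, 15)
  6P = (6, 14)
  7P = (8, 16)
  8P = (2, 1)
  ... (continuing to 25P)
  25P = O

ord(P) = 25


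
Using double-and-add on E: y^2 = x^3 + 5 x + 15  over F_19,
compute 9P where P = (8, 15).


k = 9 = 1001_2 (binary, LSB first: 1001)
Double-and-add from P = (8, 15):
  bit 0 = 1: acc = O + (8, 15) = (8, 15)
  bit 1 = 0: acc unchanged = (8, 15)
  bit 2 = 0: acc unchanged = (8, 15)
  bit 3 = 1: acc = (8, 15) + (12, 6) = (10, 18)

9P = (10, 18)


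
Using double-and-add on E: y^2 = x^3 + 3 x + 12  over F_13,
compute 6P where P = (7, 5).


k = 6 = 110_2 (binary, LSB first: 011)
Double-and-add from P = (7, 5):
  bit 0 = 0: acc unchanged = O
  bit 1 = 1: acc = O + (3, 3) = (3, 3)
  bit 2 = 1: acc = (3, 3) + (6, 8) = (1, 9)

6P = (1, 9)


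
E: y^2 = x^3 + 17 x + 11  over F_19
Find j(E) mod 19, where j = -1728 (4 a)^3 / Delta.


Delta = -16(4 a^3 + 27 b^2) mod 19 = 15
-1728 * (4 a)^3 = -1728 * (4*17)^3 mod 19 = 1
j = 1 * 15^(-1) mod 19 = 14

j = 14 (mod 19)


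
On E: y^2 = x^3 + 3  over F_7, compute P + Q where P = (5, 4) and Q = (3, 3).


P != Q, so use the chord formula.
s = (y2 - y1) / (x2 - x1) = (6) / (5) mod 7 = 4
x3 = s^2 - x1 - x2 mod 7 = 4^2 - 5 - 3 = 1
y3 = s (x1 - x3) - y1 mod 7 = 4 * (5 - 1) - 4 = 5

P + Q = (1, 5)


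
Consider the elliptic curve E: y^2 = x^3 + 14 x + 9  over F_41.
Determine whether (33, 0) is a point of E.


Check whether y^2 = x^3 + 14 x + 9 (mod 41) for (x, y) = (33, 0).
LHS: y^2 = 0^2 mod 41 = 0
RHS: x^3 + 14 x + 9 = 33^3 + 14*33 + 9 mod 41 = 0
LHS = RHS

Yes, on the curve


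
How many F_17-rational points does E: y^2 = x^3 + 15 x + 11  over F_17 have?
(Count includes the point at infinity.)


For each x in F_17, count y with y^2 = x^3 + 15 x + 11 mod 17:
  x = 2: RHS = 15, y in [7, 10]  -> 2 point(s)
  x = 3: RHS = 15, y in [7, 10]  -> 2 point(s)
  x = 4: RHS = 16, y in [4, 13]  -> 2 point(s)
  x = 7: RHS = 0, y in [0]  -> 1 point(s)
  x = 9: RHS = 8, y in [5, 12]  -> 2 point(s)
  x = 12: RHS = 15, y in [7, 10]  -> 2 point(s)
Affine points: 11. Add the point at infinity: total = 12.

#E(F_17) = 12


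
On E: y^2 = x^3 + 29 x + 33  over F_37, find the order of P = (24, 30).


Compute successive multiples of P until we hit O:
  1P = (24, 30)
  2P = (5, 9)
  3P = (33, 36)
  4P = (1, 10)
  5P = (8, 0)
  6P = (1, 27)
  7P = (33, 1)
  8P = (5, 28)
  ... (continuing to 10P)
  10P = O

ord(P) = 10


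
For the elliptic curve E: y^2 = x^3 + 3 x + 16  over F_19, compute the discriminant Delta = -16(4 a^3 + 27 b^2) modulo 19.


4 a^3 + 27 b^2 = 4*3^3 + 27*16^2 = 108 + 6912 = 7020
Delta = -16 * (7020) = -112320
Delta mod 19 = 8

Delta = 8 (mod 19)


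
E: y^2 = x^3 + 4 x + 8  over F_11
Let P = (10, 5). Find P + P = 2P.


Doubling: s = (3 x1^2 + a) / (2 y1)
s = (3*10^2 + 4) / (2*5) mod 11 = 4
x3 = s^2 - 2 x1 mod 11 = 4^2 - 2*10 = 7
y3 = s (x1 - x3) - y1 mod 11 = 4 * (10 - 7) - 5 = 7

2P = (7, 7)


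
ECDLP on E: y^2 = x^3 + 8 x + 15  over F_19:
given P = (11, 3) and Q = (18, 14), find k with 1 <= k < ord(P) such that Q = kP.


Enumerate multiples of P until we hit Q = (18, 14):
  1P = (11, 3)
  2P = (4, 15)
  3P = (5, 3)
  4P = (3, 16)
  5P = (2, 18)
  6P = (13, 13)
  7P = (1, 9)
  8P = (18, 5)
  9P = (18, 14)
Match found at i = 9.

k = 9


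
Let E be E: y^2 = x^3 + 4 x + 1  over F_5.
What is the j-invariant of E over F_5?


Delta = -16(4 a^3 + 27 b^2) mod 5 = 2
-1728 * (4 a)^3 = -1728 * (4*4)^3 mod 5 = 2
j = 2 * 2^(-1) mod 5 = 1

j = 1 (mod 5)


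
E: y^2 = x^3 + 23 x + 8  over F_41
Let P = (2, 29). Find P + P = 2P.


Doubling: s = (3 x1^2 + a) / (2 y1)
s = (3*2^2 + 23) / (2*29) mod 41 = 31
x3 = s^2 - 2 x1 mod 41 = 31^2 - 2*2 = 14
y3 = s (x1 - x3) - y1 mod 41 = 31 * (2 - 14) - 29 = 9

2P = (14, 9)


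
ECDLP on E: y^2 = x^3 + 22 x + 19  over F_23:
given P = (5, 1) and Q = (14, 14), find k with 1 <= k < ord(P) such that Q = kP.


Enumerate multiples of P until we hit Q = (14, 14):
  1P = (5, 1)
  2P = (2, 18)
  3P = (20, 15)
  4P = (14, 9)
  5P = (17, 19)
  6P = (9, 16)
  7P = (13, 15)
  8P = (21, 17)
  9P = (21, 6)
  10P = (13, 8)
  11P = (9, 7)
  12P = (17, 4)
  13P = (14, 14)
Match found at i = 13.

k = 13


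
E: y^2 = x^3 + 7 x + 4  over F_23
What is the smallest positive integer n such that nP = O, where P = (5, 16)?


Compute successive multiples of P until we hit O:
  1P = (5, 16)
  2P = (6, 3)
  3P = (20, 18)
  4P = (11, 20)
  5P = (10, 19)
  6P = (1, 14)
  7P = (0, 21)
  8P = (19, 21)
  ... (continuing to 25P)
  25P = O

ord(P) = 25


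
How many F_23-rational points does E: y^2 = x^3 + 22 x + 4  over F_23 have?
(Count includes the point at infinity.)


For each x in F_23, count y with y^2 = x^3 + 22 x + 4 mod 23:
  x = 0: RHS = 4, y in [2, 21]  -> 2 point(s)
  x = 1: RHS = 4, y in [2, 21]  -> 2 point(s)
  x = 4: RHS = 18, y in [8, 15]  -> 2 point(s)
  x = 5: RHS = 9, y in [3, 20]  -> 2 point(s)
  x = 7: RHS = 18, y in [8, 15]  -> 2 point(s)
  x = 8: RHS = 2, y in [5, 18]  -> 2 point(s)
  x = 11: RHS = 13, y in [6, 17]  -> 2 point(s)
  x = 12: RHS = 18, y in [8, 15]  -> 2 point(s)
  x = 13: RHS = 3, y in [7, 16]  -> 2 point(s)
  x = 15: RHS = 6, y in [11, 12]  -> 2 point(s)
  x = 16: RHS = 13, y in [6, 17]  -> 2 point(s)
  x = 17: RHS = 1, y in [1, 22]  -> 2 point(s)
  x = 19: RHS = 13, y in [6, 17]  -> 2 point(s)
  x = 20: RHS = 3, y in [7, 16]  -> 2 point(s)
  x = 22: RHS = 4, y in [2, 21]  -> 2 point(s)
Affine points: 30. Add the point at infinity: total = 31.

#E(F_23) = 31


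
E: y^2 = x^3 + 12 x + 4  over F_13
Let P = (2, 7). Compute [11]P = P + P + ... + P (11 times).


k = 11 = 1011_2 (binary, LSB first: 1101)
Double-and-add from P = (2, 7):
  bit 0 = 1: acc = O + (2, 7) = (2, 7)
  bit 1 = 1: acc = (2, 7) + (0, 2) = (1, 2)
  bit 2 = 0: acc unchanged = (1, 2)
  bit 3 = 1: acc = (1, 2) + (4, 5) = (9, 3)

11P = (9, 3)


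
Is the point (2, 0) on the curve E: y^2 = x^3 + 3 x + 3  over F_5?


Check whether y^2 = x^3 + 3 x + 3 (mod 5) for (x, y) = (2, 0).
LHS: y^2 = 0^2 mod 5 = 0
RHS: x^3 + 3 x + 3 = 2^3 + 3*2 + 3 mod 5 = 2
LHS != RHS

No, not on the curve


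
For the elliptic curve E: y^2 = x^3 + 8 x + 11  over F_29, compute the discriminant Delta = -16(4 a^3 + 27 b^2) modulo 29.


4 a^3 + 27 b^2 = 4*8^3 + 27*11^2 = 2048 + 3267 = 5315
Delta = -16 * (5315) = -85040
Delta mod 29 = 17

Delta = 17 (mod 29)


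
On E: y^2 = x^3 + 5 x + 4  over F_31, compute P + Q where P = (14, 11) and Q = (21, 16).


P != Q, so use the chord formula.
s = (y2 - y1) / (x2 - x1) = (5) / (7) mod 31 = 14
x3 = s^2 - x1 - x2 mod 31 = 14^2 - 14 - 21 = 6
y3 = s (x1 - x3) - y1 mod 31 = 14 * (14 - 6) - 11 = 8

P + Q = (6, 8)


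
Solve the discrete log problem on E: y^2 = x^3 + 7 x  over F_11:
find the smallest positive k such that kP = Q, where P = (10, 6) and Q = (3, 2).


Enumerate multiples of P until we hit Q = (3, 2):
  1P = (10, 6)
  2P = (3, 9)
  3P = (2, 0)
  4P = (3, 2)
Match found at i = 4.

k = 4


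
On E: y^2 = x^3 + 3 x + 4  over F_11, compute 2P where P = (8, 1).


Doubling: s = (3 x1^2 + a) / (2 y1)
s = (3*8^2 + 3) / (2*1) mod 11 = 4
x3 = s^2 - 2 x1 mod 11 = 4^2 - 2*8 = 0
y3 = s (x1 - x3) - y1 mod 11 = 4 * (8 - 0) - 1 = 9

2P = (0, 9)


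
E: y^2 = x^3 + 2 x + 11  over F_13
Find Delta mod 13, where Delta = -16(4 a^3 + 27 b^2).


4 a^3 + 27 b^2 = 4*2^3 + 27*11^2 = 32 + 3267 = 3299
Delta = -16 * (3299) = -52784
Delta mod 13 = 9

Delta = 9 (mod 13)


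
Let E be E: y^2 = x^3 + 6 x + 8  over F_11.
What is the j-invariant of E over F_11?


Delta = -16(4 a^3 + 27 b^2) mod 11 = 9
-1728 * (4 a)^3 = -1728 * (4*6)^3 mod 11 = 3
j = 3 * 9^(-1) mod 11 = 4

j = 4 (mod 11)


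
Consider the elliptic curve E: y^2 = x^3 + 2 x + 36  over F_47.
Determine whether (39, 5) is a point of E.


Check whether y^2 = x^3 + 2 x + 36 (mod 47) for (x, y) = (39, 5).
LHS: y^2 = 5^2 mod 47 = 25
RHS: x^3 + 2 x + 36 = 39^3 + 2*39 + 36 mod 47 = 25
LHS = RHS

Yes, on the curve


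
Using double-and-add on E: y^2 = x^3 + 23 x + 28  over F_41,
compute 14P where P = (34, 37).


k = 14 = 1110_2 (binary, LSB first: 0111)
Double-and-add from P = (34, 37):
  bit 0 = 0: acc unchanged = O
  bit 1 = 1: acc = O + (12, 8) = (12, 8)
  bit 2 = 1: acc = (12, 8) + (35, 17) = (25, 19)
  bit 3 = 1: acc = (25, 19) + (20, 1) = (27, 23)

14P = (27, 23)


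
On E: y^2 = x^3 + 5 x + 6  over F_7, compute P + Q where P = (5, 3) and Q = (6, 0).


P != Q, so use the chord formula.
s = (y2 - y1) / (x2 - x1) = (4) / (1) mod 7 = 4
x3 = s^2 - x1 - x2 mod 7 = 4^2 - 5 - 6 = 5
y3 = s (x1 - x3) - y1 mod 7 = 4 * (5 - 5) - 3 = 4

P + Q = (5, 4)


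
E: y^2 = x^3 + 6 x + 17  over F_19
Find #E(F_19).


For each x in F_19, count y with y^2 = x^3 + 6 x + 17 mod 19:
  x = 0: RHS = 17, y in [6, 13]  -> 2 point(s)
  x = 1: RHS = 5, y in [9, 10]  -> 2 point(s)
  x = 3: RHS = 5, y in [9, 10]  -> 2 point(s)
  x = 5: RHS = 1, y in [1, 18]  -> 2 point(s)
  x = 8: RHS = 7, y in [8, 11]  -> 2 point(s)
  x = 15: RHS = 5, y in [9, 10]  -> 2 point(s)
  x = 17: RHS = 16, y in [4, 15]  -> 2 point(s)
Affine points: 14. Add the point at infinity: total = 15.

#E(F_19) = 15


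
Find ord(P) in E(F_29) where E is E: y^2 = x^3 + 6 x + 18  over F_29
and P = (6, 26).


Compute successive multiples of P until we hit O:
  1P = (6, 26)
  2P = (1, 24)
  3P = (21, 26)
  4P = (2, 3)
  5P = (16, 18)
  6P = (3, 18)
  7P = (11, 9)
  8P = (5, 17)
  ... (continuing to 27P)
  27P = O

ord(P) = 27


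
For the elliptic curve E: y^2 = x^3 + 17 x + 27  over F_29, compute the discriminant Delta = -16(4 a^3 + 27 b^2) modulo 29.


4 a^3 + 27 b^2 = 4*17^3 + 27*27^2 = 19652 + 19683 = 39335
Delta = -16 * (39335) = -629360
Delta mod 29 = 27

Delta = 27 (mod 29)


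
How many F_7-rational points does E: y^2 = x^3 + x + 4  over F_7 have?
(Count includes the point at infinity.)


For each x in F_7, count y with y^2 = x^3 + 1 x + 4 mod 7:
  x = 0: RHS = 4, y in [2, 5]  -> 2 point(s)
  x = 2: RHS = 0, y in [0]  -> 1 point(s)
  x = 4: RHS = 2, y in [3, 4]  -> 2 point(s)
  x = 5: RHS = 1, y in [1, 6]  -> 2 point(s)
  x = 6: RHS = 2, y in [3, 4]  -> 2 point(s)
Affine points: 9. Add the point at infinity: total = 10.

#E(F_7) = 10


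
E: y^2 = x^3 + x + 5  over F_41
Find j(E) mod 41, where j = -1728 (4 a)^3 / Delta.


Delta = -16(4 a^3 + 27 b^2) mod 41 = 1
-1728 * (4 a)^3 = -1728 * (4*1)^3 mod 41 = 26
j = 26 * 1^(-1) mod 41 = 26

j = 26 (mod 41)


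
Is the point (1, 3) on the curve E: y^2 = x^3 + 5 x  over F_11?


Check whether y^2 = x^3 + 5 x + 0 (mod 11) for (x, y) = (1, 3).
LHS: y^2 = 3^2 mod 11 = 9
RHS: x^3 + 5 x + 0 = 1^3 + 5*1 + 0 mod 11 = 6
LHS != RHS

No, not on the curve


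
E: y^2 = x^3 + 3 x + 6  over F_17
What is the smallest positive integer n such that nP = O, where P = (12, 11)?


Compute successive multiples of P until we hit O:
  1P = (12, 11)
  2P = (14, 2)
  3P = (7, 9)
  4P = (7, 8)
  5P = (14, 15)
  6P = (12, 6)
  7P = O

ord(P) = 7


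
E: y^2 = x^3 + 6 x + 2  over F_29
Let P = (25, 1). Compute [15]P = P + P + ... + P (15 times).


k = 15 = 1111_2 (binary, LSB first: 1111)
Double-and-add from P = (25, 1):
  bit 0 = 1: acc = O + (25, 1) = (25, 1)
  bit 1 = 1: acc = (25, 1) + (12, 2) = (15, 25)
  bit 2 = 1: acc = (15, 25) + (11, 6) = (2, 15)
  bit 3 = 1: acc = (2, 15) + (1, 26) = (2, 14)

15P = (2, 14)


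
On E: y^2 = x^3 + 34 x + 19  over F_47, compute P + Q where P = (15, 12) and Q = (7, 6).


P != Q, so use the chord formula.
s = (y2 - y1) / (x2 - x1) = (41) / (39) mod 47 = 36
x3 = s^2 - x1 - x2 mod 47 = 36^2 - 15 - 7 = 5
y3 = s (x1 - x3) - y1 mod 47 = 36 * (15 - 5) - 12 = 19

P + Q = (5, 19)


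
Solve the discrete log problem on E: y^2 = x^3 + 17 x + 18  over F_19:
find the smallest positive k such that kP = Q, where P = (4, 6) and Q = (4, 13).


Enumerate multiples of P until we hit Q = (4, 13):
  1P = (4, 6)
  2P = (3, 1)
  3P = (18, 0)
  4P = (3, 18)
  5P = (4, 13)
Match found at i = 5.

k = 5


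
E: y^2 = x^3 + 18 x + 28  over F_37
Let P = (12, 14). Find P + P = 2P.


Doubling: s = (3 x1^2 + a) / (2 y1)
s = (3*12^2 + 18) / (2*14) mod 37 = 24
x3 = s^2 - 2 x1 mod 37 = 24^2 - 2*12 = 34
y3 = s (x1 - x3) - y1 mod 37 = 24 * (12 - 34) - 14 = 13

2P = (34, 13)


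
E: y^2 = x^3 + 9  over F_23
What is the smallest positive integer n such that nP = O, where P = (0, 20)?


Compute successive multiples of P until we hit O:
  1P = (0, 20)
  2P = (0, 3)
  3P = O

ord(P) = 3


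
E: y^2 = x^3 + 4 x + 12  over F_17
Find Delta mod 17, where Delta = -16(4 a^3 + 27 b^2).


4 a^3 + 27 b^2 = 4*4^3 + 27*12^2 = 256 + 3888 = 4144
Delta = -16 * (4144) = -66304
Delta mod 17 = 13

Delta = 13 (mod 17)


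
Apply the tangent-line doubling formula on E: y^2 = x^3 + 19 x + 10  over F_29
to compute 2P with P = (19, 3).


Doubling: s = (3 x1^2 + a) / (2 y1)
s = (3*19^2 + 19) / (2*3) mod 29 = 0
x3 = s^2 - 2 x1 mod 29 = 0^2 - 2*19 = 20
y3 = s (x1 - x3) - y1 mod 29 = 0 * (19 - 20) - 3 = 26

2P = (20, 26)


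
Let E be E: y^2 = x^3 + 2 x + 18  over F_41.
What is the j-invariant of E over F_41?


Delta = -16(4 a^3 + 27 b^2) mod 41 = 27
-1728 * (4 a)^3 = -1728 * (4*2)^3 mod 41 = 3
j = 3 * 27^(-1) mod 41 = 32

j = 32 (mod 41)


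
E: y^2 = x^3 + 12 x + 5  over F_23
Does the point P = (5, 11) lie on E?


Check whether y^2 = x^3 + 12 x + 5 (mod 23) for (x, y) = (5, 11).
LHS: y^2 = 11^2 mod 23 = 6
RHS: x^3 + 12 x + 5 = 5^3 + 12*5 + 5 mod 23 = 6
LHS = RHS

Yes, on the curve


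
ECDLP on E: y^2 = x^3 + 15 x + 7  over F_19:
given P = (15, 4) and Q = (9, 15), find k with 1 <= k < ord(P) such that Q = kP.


Enumerate multiples of P until we hit Q = (9, 15):
  1P = (15, 4)
  2P = (5, 13)
  3P = (0, 11)
  4P = (13, 9)
  5P = (2, 11)
  6P = (6, 16)
  7P = (4, 13)
  8P = (17, 8)
  9P = (10, 6)
  10P = (1, 17)
  11P = (9, 4)
  12P = (14, 15)
  13P = (16, 7)
  14P = (16, 12)
  15P = (14, 4)
  16P = (9, 15)
Match found at i = 16.

k = 16


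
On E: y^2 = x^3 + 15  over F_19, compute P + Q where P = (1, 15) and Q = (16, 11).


P != Q, so use the chord formula.
s = (y2 - y1) / (x2 - x1) = (15) / (15) mod 19 = 1
x3 = s^2 - x1 - x2 mod 19 = 1^2 - 1 - 16 = 3
y3 = s (x1 - x3) - y1 mod 19 = 1 * (1 - 3) - 15 = 2

P + Q = (3, 2)


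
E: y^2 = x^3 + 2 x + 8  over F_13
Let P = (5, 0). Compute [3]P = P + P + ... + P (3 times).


k = 3 = 11_2 (binary, LSB first: 11)
Double-and-add from P = (5, 0):
  bit 0 = 1: acc = O + (5, 0) = (5, 0)
  bit 1 = 1: acc = (5, 0) + O = (5, 0)

3P = (5, 0)


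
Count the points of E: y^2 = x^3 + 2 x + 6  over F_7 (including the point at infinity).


For each x in F_7, count y with y^2 = x^3 + 2 x + 6 mod 7:
  x = 1: RHS = 2, y in [3, 4]  -> 2 point(s)
  x = 2: RHS = 4, y in [2, 5]  -> 2 point(s)
  x = 3: RHS = 4, y in [2, 5]  -> 2 point(s)
  x = 4: RHS = 1, y in [1, 6]  -> 2 point(s)
  x = 5: RHS = 1, y in [1, 6]  -> 2 point(s)
Affine points: 10. Add the point at infinity: total = 11.

#E(F_7) = 11


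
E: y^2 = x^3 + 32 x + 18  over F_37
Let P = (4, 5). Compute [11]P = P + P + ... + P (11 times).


k = 11 = 1011_2 (binary, LSB first: 1101)
Double-and-add from P = (4, 5):
  bit 0 = 1: acc = O + (4, 5) = (4, 5)
  bit 1 = 1: acc = (4, 5) + (19, 23) = (11, 31)
  bit 2 = 0: acc unchanged = (11, 31)
  bit 3 = 1: acc = (11, 31) + (27, 17) = (20, 0)

11P = (20, 0)


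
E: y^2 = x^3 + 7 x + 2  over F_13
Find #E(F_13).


For each x in F_13, count y with y^2 = x^3 + 7 x + 2 mod 13:
  x = 1: RHS = 10, y in [6, 7]  -> 2 point(s)
  x = 4: RHS = 3, y in [4, 9]  -> 2 point(s)
  x = 6: RHS = 0, y in [0]  -> 1 point(s)
  x = 7: RHS = 4, y in [2, 11]  -> 2 point(s)
  x = 9: RHS = 1, y in [1, 12]  -> 2 point(s)
Affine points: 9. Add the point at infinity: total = 10.

#E(F_13) = 10


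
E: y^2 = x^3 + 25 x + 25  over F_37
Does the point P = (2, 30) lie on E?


Check whether y^2 = x^3 + 25 x + 25 (mod 37) for (x, y) = (2, 30).
LHS: y^2 = 30^2 mod 37 = 12
RHS: x^3 + 25 x + 25 = 2^3 + 25*2 + 25 mod 37 = 9
LHS != RHS

No, not on the curve


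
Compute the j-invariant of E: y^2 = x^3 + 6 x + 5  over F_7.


Delta = -16(4 a^3 + 27 b^2) mod 7 = 2
-1728 * (4 a)^3 = -1728 * (4*6)^3 mod 7 = 6
j = 6 * 2^(-1) mod 7 = 3

j = 3 (mod 7)


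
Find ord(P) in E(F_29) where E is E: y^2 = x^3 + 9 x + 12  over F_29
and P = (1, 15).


Compute successive multiples of P until we hit O:
  1P = (1, 15)
  2P = (26, 4)
  3P = (15, 19)
  4P = (19, 13)
  5P = (4, 24)
  6P = (4, 5)
  7P = (19, 16)
  8P = (15, 10)
  ... (continuing to 11P)
  11P = O

ord(P) = 11


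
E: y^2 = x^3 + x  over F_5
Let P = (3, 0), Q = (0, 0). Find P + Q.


P != Q, so use the chord formula.
s = (y2 - y1) / (x2 - x1) = (0) / (2) mod 5 = 0
x3 = s^2 - x1 - x2 mod 5 = 0^2 - 3 - 0 = 2
y3 = s (x1 - x3) - y1 mod 5 = 0 * (3 - 2) - 0 = 0

P + Q = (2, 0)


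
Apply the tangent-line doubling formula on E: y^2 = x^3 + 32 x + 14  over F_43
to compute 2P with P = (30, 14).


Doubling: s = (3 x1^2 + a) / (2 y1)
s = (3*30^2 + 32) / (2*14) mod 43 = 30
x3 = s^2 - 2 x1 mod 43 = 30^2 - 2*30 = 23
y3 = s (x1 - x3) - y1 mod 43 = 30 * (30 - 23) - 14 = 24

2P = (23, 24)


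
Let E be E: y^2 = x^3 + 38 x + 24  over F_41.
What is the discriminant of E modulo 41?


4 a^3 + 27 b^2 = 4*38^3 + 27*24^2 = 219488 + 15552 = 235040
Delta = -16 * (235040) = -3760640
Delta mod 41 = 3

Delta = 3 (mod 41)


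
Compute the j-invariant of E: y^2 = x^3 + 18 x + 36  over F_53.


Delta = -16(4 a^3 + 27 b^2) mod 53 = 51
-1728 * (4 a)^3 = -1728 * (4*18)^3 mod 53 = 38
j = 38 * 51^(-1) mod 53 = 34

j = 34 (mod 53)


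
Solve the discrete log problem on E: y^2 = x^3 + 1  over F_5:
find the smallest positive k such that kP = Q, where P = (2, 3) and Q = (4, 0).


Enumerate multiples of P until we hit Q = (4, 0):
  1P = (2, 3)
  2P = (0, 1)
  3P = (4, 0)
Match found at i = 3.

k = 3


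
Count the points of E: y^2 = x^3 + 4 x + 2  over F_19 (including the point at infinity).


For each x in F_19, count y with y^2 = x^3 + 4 x + 2 mod 19:
  x = 1: RHS = 7, y in [8, 11]  -> 2 point(s)
  x = 4: RHS = 6, y in [5, 14]  -> 2 point(s)
  x = 9: RHS = 7, y in [8, 11]  -> 2 point(s)
  x = 10: RHS = 16, y in [4, 15]  -> 2 point(s)
  x = 11: RHS = 9, y in [3, 16]  -> 2 point(s)
  x = 12: RHS = 11, y in [7, 12]  -> 2 point(s)
  x = 13: RHS = 9, y in [3, 16]  -> 2 point(s)
  x = 14: RHS = 9, y in [3, 16]  -> 2 point(s)
  x = 15: RHS = 17, y in [6, 13]  -> 2 point(s)
  x = 16: RHS = 1, y in [1, 18]  -> 2 point(s)
  x = 17: RHS = 5, y in [9, 10]  -> 2 point(s)
  x = 18: RHS = 16, y in [4, 15]  -> 2 point(s)
Affine points: 24. Add the point at infinity: total = 25.

#E(F_19) = 25


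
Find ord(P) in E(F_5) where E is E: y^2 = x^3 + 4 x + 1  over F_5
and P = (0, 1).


Compute successive multiples of P until we hit O:
  1P = (0, 1)
  2P = (4, 1)
  3P = (1, 4)
  4P = (3, 0)
  5P = (1, 1)
  6P = (4, 4)
  7P = (0, 4)
  8P = O

ord(P) = 8


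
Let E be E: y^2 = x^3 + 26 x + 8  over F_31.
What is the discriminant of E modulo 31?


4 a^3 + 27 b^2 = 4*26^3 + 27*8^2 = 70304 + 1728 = 72032
Delta = -16 * (72032) = -1152512
Delta mod 31 = 6

Delta = 6 (mod 31)


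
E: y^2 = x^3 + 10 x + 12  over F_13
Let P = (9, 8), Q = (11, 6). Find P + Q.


P != Q, so use the chord formula.
s = (y2 - y1) / (x2 - x1) = (11) / (2) mod 13 = 12
x3 = s^2 - x1 - x2 mod 13 = 12^2 - 9 - 11 = 7
y3 = s (x1 - x3) - y1 mod 13 = 12 * (9 - 7) - 8 = 3

P + Q = (7, 3)


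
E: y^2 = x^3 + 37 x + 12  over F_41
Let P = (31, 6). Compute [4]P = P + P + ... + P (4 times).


k = 4 = 100_2 (binary, LSB first: 001)
Double-and-add from P = (31, 6):
  bit 0 = 0: acc unchanged = O
  bit 1 = 0: acc unchanged = O
  bit 2 = 1: acc = O + (7, 9) = (7, 9)

4P = (7, 9)


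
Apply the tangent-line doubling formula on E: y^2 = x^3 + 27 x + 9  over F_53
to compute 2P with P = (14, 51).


Doubling: s = (3 x1^2 + a) / (2 y1)
s = (3*14^2 + 27) / (2*51) mod 53 = 45
x3 = s^2 - 2 x1 mod 53 = 45^2 - 2*14 = 36
y3 = s (x1 - x3) - y1 mod 53 = 45 * (14 - 36) - 51 = 19

2P = (36, 19)


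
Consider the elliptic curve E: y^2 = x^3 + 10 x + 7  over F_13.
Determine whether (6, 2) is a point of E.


Check whether y^2 = x^3 + 10 x + 7 (mod 13) for (x, y) = (6, 2).
LHS: y^2 = 2^2 mod 13 = 4
RHS: x^3 + 10 x + 7 = 6^3 + 10*6 + 7 mod 13 = 10
LHS != RHS

No, not on the curve


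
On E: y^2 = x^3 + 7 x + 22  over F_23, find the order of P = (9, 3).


Compute successive multiples of P until we hit O:
  1P = (9, 3)
  2P = (11, 21)
  3P = (15, 12)
  4P = (7, 0)
  5P = (15, 11)
  6P = (11, 2)
  7P = (9, 20)
  8P = O

ord(P) = 8


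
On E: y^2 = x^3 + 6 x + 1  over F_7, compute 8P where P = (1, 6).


k = 8 = 1000_2 (binary, LSB first: 0001)
Double-and-add from P = (1, 6):
  bit 0 = 0: acc unchanged = O
  bit 1 = 0: acc unchanged = O
  bit 2 = 0: acc unchanged = O
  bit 3 = 1: acc = O + (3, 2) = (3, 2)

8P = (3, 2)


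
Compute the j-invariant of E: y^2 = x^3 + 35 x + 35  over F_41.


Delta = -16(4 a^3 + 27 b^2) mod 41 = 35
-1728 * (4 a)^3 = -1728 * (4*35)^3 mod 41 = 1
j = 1 * 35^(-1) mod 41 = 34

j = 34 (mod 41)


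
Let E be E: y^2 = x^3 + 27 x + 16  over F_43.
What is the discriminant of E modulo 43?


4 a^3 + 27 b^2 = 4*27^3 + 27*16^2 = 78732 + 6912 = 85644
Delta = -16 * (85644) = -1370304
Delta mod 43 = 20

Delta = 20 (mod 43)


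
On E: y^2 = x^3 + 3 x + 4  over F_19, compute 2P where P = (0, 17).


Doubling: s = (3 x1^2 + a) / (2 y1)
s = (3*0^2 + 3) / (2*17) mod 19 = 4
x3 = s^2 - 2 x1 mod 19 = 4^2 - 2*0 = 16
y3 = s (x1 - x3) - y1 mod 19 = 4 * (0 - 16) - 17 = 14

2P = (16, 14)


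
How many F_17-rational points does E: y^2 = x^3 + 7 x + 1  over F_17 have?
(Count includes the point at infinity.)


For each x in F_17, count y with y^2 = x^3 + 7 x + 1 mod 17:
  x = 0: RHS = 1, y in [1, 16]  -> 2 point(s)
  x = 1: RHS = 9, y in [3, 14]  -> 2 point(s)
  x = 3: RHS = 15, y in [7, 10]  -> 2 point(s)
  x = 4: RHS = 8, y in [5, 12]  -> 2 point(s)
  x = 5: RHS = 8, y in [5, 12]  -> 2 point(s)
  x = 6: RHS = 4, y in [2, 15]  -> 2 point(s)
  x = 7: RHS = 2, y in [6, 11]  -> 2 point(s)
  x = 8: RHS = 8, y in [5, 12]  -> 2 point(s)
  x = 10: RHS = 0, y in [0]  -> 1 point(s)
  x = 11: RHS = 15, y in [7, 10]  -> 2 point(s)
  x = 14: RHS = 4, y in [2, 15]  -> 2 point(s)
  x = 15: RHS = 13, y in [8, 9]  -> 2 point(s)
Affine points: 23. Add the point at infinity: total = 24.

#E(F_17) = 24


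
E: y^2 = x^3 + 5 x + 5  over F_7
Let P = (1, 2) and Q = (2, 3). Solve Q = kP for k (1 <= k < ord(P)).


Enumerate multiples of P until we hit Q = (2, 3):
  1P = (1, 2)
  2P = (2, 3)
Match found at i = 2.

k = 2


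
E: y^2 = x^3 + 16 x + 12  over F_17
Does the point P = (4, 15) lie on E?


Check whether y^2 = x^3 + 16 x + 12 (mod 17) for (x, y) = (4, 15).
LHS: y^2 = 15^2 mod 17 = 4
RHS: x^3 + 16 x + 12 = 4^3 + 16*4 + 12 mod 17 = 4
LHS = RHS

Yes, on the curve


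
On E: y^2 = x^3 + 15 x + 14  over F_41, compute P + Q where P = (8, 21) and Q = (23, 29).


P != Q, so use the chord formula.
s = (y2 - y1) / (x2 - x1) = (8) / (15) mod 41 = 6
x3 = s^2 - x1 - x2 mod 41 = 6^2 - 8 - 23 = 5
y3 = s (x1 - x3) - y1 mod 41 = 6 * (8 - 5) - 21 = 38

P + Q = (5, 38)


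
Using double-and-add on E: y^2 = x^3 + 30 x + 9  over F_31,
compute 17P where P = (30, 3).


k = 17 = 10001_2 (binary, LSB first: 10001)
Double-and-add from P = (30, 3):
  bit 0 = 1: acc = O + (30, 3) = (30, 3)
  bit 1 = 0: acc unchanged = (30, 3)
  bit 2 = 0: acc unchanged = (30, 3)
  bit 3 = 0: acc unchanged = (30, 3)
  bit 4 = 1: acc = (30, 3) + (17, 10) = (3, 23)

17P = (3, 23)


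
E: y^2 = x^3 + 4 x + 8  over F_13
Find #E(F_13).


For each x in F_13, count y with y^2 = x^3 + 4 x + 8 mod 13:
  x = 1: RHS = 0, y in [0]  -> 1 point(s)
  x = 4: RHS = 10, y in [6, 7]  -> 2 point(s)
  x = 5: RHS = 10, y in [6, 7]  -> 2 point(s)
  x = 6: RHS = 1, y in [1, 12]  -> 2 point(s)
  x = 12: RHS = 3, y in [4, 9]  -> 2 point(s)
Affine points: 9. Add the point at infinity: total = 10.

#E(F_13) = 10


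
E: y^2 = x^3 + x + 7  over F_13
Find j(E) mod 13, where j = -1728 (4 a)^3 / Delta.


Delta = -16(4 a^3 + 27 b^2) mod 13 = 10
-1728 * (4 a)^3 = -1728 * (4*1)^3 mod 13 = 12
j = 12 * 10^(-1) mod 13 = 9

j = 9 (mod 13)


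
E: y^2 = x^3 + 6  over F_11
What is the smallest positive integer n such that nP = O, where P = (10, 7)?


Compute successive multiples of P until we hit O:
  1P = (10, 7)
  2P = (3, 0)
  3P = (10, 4)
  4P = O

ord(P) = 4


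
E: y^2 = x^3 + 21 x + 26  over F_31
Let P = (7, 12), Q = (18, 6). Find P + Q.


P != Q, so use the chord formula.
s = (y2 - y1) / (x2 - x1) = (25) / (11) mod 31 = 22
x3 = s^2 - x1 - x2 mod 31 = 22^2 - 7 - 18 = 25
y3 = s (x1 - x3) - y1 mod 31 = 22 * (7 - 25) - 12 = 26

P + Q = (25, 26)


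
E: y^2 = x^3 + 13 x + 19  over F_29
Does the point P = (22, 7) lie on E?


Check whether y^2 = x^3 + 13 x + 19 (mod 29) for (x, y) = (22, 7).
LHS: y^2 = 7^2 mod 29 = 20
RHS: x^3 + 13 x + 19 = 22^3 + 13*22 + 19 mod 29 = 20
LHS = RHS

Yes, on the curve


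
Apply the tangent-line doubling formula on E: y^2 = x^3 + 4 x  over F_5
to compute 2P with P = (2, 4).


Doubling: s = (3 x1^2 + a) / (2 y1)
s = (3*2^2 + 4) / (2*4) mod 5 = 2
x3 = s^2 - 2 x1 mod 5 = 2^2 - 2*2 = 0
y3 = s (x1 - x3) - y1 mod 5 = 2 * (2 - 0) - 4 = 0

2P = (0, 0)


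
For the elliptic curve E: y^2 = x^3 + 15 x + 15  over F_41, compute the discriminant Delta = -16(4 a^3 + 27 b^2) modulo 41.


4 a^3 + 27 b^2 = 4*15^3 + 27*15^2 = 13500 + 6075 = 19575
Delta = -16 * (19575) = -313200
Delta mod 41 = 40

Delta = 40 (mod 41)


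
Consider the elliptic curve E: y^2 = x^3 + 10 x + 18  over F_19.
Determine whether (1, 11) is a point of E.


Check whether y^2 = x^3 + 10 x + 18 (mod 19) for (x, y) = (1, 11).
LHS: y^2 = 11^2 mod 19 = 7
RHS: x^3 + 10 x + 18 = 1^3 + 10*1 + 18 mod 19 = 10
LHS != RHS

No, not on the curve


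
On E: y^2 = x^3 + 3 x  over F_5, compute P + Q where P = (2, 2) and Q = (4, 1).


P != Q, so use the chord formula.
s = (y2 - y1) / (x2 - x1) = (4) / (2) mod 5 = 2
x3 = s^2 - x1 - x2 mod 5 = 2^2 - 2 - 4 = 3
y3 = s (x1 - x3) - y1 mod 5 = 2 * (2 - 3) - 2 = 1

P + Q = (3, 1)


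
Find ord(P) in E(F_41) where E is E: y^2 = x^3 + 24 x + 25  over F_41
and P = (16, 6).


Compute successive multiples of P until we hit O:
  1P = (16, 6)
  2P = (19, 1)
  3P = (27, 26)
  4P = (3, 40)
  5P = (40, 0)
  6P = (3, 1)
  7P = (27, 15)
  8P = (19, 40)
  ... (continuing to 10P)
  10P = O

ord(P) = 10


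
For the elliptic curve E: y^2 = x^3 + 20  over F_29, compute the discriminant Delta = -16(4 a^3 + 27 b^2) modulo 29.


4 a^3 + 27 b^2 = 4*0^3 + 27*20^2 = 0 + 10800 = 10800
Delta = -16 * (10800) = -172800
Delta mod 29 = 11

Delta = 11 (mod 29)


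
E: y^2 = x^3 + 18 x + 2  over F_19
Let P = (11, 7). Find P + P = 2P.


Doubling: s = (3 x1^2 + a) / (2 y1)
s = (3*11^2 + 18) / (2*7) mod 19 = 15
x3 = s^2 - 2 x1 mod 19 = 15^2 - 2*11 = 13
y3 = s (x1 - x3) - y1 mod 19 = 15 * (11 - 13) - 7 = 1

2P = (13, 1)


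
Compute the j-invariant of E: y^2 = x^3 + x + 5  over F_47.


Delta = -16(4 a^3 + 27 b^2) mod 47 = 40
-1728 * (4 a)^3 = -1728 * (4*1)^3 mod 47 = 46
j = 46 * 40^(-1) mod 47 = 27

j = 27 (mod 47)


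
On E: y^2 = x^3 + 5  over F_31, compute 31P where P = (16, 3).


k = 31 = 11111_2 (binary, LSB first: 11111)
Double-and-add from P = (16, 3):
  bit 0 = 1: acc = O + (16, 3) = (16, 3)
  bit 1 = 1: acc = (16, 3) + (15, 1) = (4, 21)
  bit 2 = 1: acc = (4, 21) + (21, 20) = (3, 30)
  bit 3 = 1: acc = (3, 30) + (22, 19) = (26, 29)
  bit 4 = 1: acc = (26, 29) + (28, 3) = (22, 12)

31P = (22, 12)


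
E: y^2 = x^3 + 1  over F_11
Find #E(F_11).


For each x in F_11, count y with y^2 = x^3 + 0 x + 1 mod 11:
  x = 0: RHS = 1, y in [1, 10]  -> 2 point(s)
  x = 2: RHS = 9, y in [3, 8]  -> 2 point(s)
  x = 5: RHS = 5, y in [4, 7]  -> 2 point(s)
  x = 7: RHS = 3, y in [5, 6]  -> 2 point(s)
  x = 9: RHS = 4, y in [2, 9]  -> 2 point(s)
  x = 10: RHS = 0, y in [0]  -> 1 point(s)
Affine points: 11. Add the point at infinity: total = 12.

#E(F_11) = 12


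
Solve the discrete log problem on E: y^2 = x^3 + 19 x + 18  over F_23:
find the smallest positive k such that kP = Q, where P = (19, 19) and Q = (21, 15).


Enumerate multiples of P until we hit Q = (21, 15):
  1P = (19, 19)
  2P = (21, 15)
Match found at i = 2.

k = 2


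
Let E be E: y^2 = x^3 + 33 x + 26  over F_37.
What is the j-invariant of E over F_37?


Delta = -16(4 a^3 + 27 b^2) mod 37 = 35
-1728 * (4 a)^3 = -1728 * (4*33)^3 mod 37 = 10
j = 10 * 35^(-1) mod 37 = 32

j = 32 (mod 37)


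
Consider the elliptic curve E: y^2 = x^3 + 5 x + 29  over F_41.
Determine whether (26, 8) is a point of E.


Check whether y^2 = x^3 + 5 x + 29 (mod 41) for (x, y) = (26, 8).
LHS: y^2 = 8^2 mod 41 = 23
RHS: x^3 + 5 x + 29 = 26^3 + 5*26 + 29 mod 41 = 23
LHS = RHS

Yes, on the curve


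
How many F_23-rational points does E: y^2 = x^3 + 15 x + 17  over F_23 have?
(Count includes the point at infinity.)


For each x in F_23, count y with y^2 = x^3 + 15 x + 17 mod 23:
  x = 2: RHS = 9, y in [3, 20]  -> 2 point(s)
  x = 4: RHS = 3, y in [7, 16]  -> 2 point(s)
  x = 6: RHS = 1, y in [1, 22]  -> 2 point(s)
  x = 11: RHS = 18, y in [8, 15]  -> 2 point(s)
  x = 12: RHS = 16, y in [4, 19]  -> 2 point(s)
  x = 14: RHS = 4, y in [2, 21]  -> 2 point(s)
  x = 15: RHS = 6, y in [11, 12]  -> 2 point(s)
  x = 16: RHS = 6, y in [11, 12]  -> 2 point(s)
  x = 18: RHS = 1, y in [1, 22]  -> 2 point(s)
  x = 19: RHS = 8, y in [10, 13]  -> 2 point(s)
  x = 21: RHS = 2, y in [5, 18]  -> 2 point(s)
  x = 22: RHS = 1, y in [1, 22]  -> 2 point(s)
Affine points: 24. Add the point at infinity: total = 25.

#E(F_23) = 25
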